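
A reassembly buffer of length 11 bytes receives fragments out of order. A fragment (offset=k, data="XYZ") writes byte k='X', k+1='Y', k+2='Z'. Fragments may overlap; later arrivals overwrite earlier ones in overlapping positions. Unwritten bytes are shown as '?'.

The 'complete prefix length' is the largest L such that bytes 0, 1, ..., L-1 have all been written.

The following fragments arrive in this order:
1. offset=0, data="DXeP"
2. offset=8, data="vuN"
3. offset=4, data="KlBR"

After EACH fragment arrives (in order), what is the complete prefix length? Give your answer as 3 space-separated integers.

Fragment 1: offset=0 data="DXeP" -> buffer=DXeP??????? -> prefix_len=4
Fragment 2: offset=8 data="vuN" -> buffer=DXeP????vuN -> prefix_len=4
Fragment 3: offset=4 data="KlBR" -> buffer=DXePKlBRvuN -> prefix_len=11

Answer: 4 4 11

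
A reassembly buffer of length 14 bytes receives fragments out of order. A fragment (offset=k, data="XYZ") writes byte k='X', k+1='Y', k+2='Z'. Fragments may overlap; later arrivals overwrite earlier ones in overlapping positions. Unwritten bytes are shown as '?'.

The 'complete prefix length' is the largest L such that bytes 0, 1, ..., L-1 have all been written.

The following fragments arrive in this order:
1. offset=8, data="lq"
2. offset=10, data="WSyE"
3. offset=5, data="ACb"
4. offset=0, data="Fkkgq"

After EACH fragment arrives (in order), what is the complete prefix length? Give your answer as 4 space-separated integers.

Answer: 0 0 0 14

Derivation:
Fragment 1: offset=8 data="lq" -> buffer=????????lq???? -> prefix_len=0
Fragment 2: offset=10 data="WSyE" -> buffer=????????lqWSyE -> prefix_len=0
Fragment 3: offset=5 data="ACb" -> buffer=?????ACblqWSyE -> prefix_len=0
Fragment 4: offset=0 data="Fkkgq" -> buffer=FkkgqACblqWSyE -> prefix_len=14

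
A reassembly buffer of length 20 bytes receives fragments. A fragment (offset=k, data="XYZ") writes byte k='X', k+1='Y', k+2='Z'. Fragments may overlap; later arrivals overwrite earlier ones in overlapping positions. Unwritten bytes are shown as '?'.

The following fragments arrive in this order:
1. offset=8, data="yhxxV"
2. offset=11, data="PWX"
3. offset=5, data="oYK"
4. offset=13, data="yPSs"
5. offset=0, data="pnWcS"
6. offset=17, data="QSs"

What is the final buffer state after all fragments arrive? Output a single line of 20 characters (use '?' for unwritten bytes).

Fragment 1: offset=8 data="yhxxV" -> buffer=????????yhxxV???????
Fragment 2: offset=11 data="PWX" -> buffer=????????yhxPWX??????
Fragment 3: offset=5 data="oYK" -> buffer=?????oYKyhxPWX??????
Fragment 4: offset=13 data="yPSs" -> buffer=?????oYKyhxPWyPSs???
Fragment 5: offset=0 data="pnWcS" -> buffer=pnWcSoYKyhxPWyPSs???
Fragment 6: offset=17 data="QSs" -> buffer=pnWcSoYKyhxPWyPSsQSs

Answer: pnWcSoYKyhxPWyPSsQSs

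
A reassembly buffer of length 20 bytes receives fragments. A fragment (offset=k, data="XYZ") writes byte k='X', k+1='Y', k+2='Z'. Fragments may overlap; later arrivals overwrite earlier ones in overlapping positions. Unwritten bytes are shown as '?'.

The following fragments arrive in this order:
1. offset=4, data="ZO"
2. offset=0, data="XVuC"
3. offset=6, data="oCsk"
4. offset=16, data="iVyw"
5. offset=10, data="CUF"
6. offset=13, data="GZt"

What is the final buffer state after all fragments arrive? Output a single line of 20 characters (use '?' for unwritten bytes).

Answer: XVuCZOoCskCUFGZtiVyw

Derivation:
Fragment 1: offset=4 data="ZO" -> buffer=????ZO??????????????
Fragment 2: offset=0 data="XVuC" -> buffer=XVuCZO??????????????
Fragment 3: offset=6 data="oCsk" -> buffer=XVuCZOoCsk??????????
Fragment 4: offset=16 data="iVyw" -> buffer=XVuCZOoCsk??????iVyw
Fragment 5: offset=10 data="CUF" -> buffer=XVuCZOoCskCUF???iVyw
Fragment 6: offset=13 data="GZt" -> buffer=XVuCZOoCskCUFGZtiVyw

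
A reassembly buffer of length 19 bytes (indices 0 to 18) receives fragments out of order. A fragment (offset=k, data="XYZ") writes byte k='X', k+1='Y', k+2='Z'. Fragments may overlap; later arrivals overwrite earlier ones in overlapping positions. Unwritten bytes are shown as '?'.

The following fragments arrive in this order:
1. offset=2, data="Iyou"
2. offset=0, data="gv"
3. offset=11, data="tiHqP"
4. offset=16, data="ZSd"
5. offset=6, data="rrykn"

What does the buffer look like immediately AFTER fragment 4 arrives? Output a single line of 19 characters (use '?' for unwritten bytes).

Answer: gvIyou?????tiHqPZSd

Derivation:
Fragment 1: offset=2 data="Iyou" -> buffer=??Iyou?????????????
Fragment 2: offset=0 data="gv" -> buffer=gvIyou?????????????
Fragment 3: offset=11 data="tiHqP" -> buffer=gvIyou?????tiHqP???
Fragment 4: offset=16 data="ZSd" -> buffer=gvIyou?????tiHqPZSd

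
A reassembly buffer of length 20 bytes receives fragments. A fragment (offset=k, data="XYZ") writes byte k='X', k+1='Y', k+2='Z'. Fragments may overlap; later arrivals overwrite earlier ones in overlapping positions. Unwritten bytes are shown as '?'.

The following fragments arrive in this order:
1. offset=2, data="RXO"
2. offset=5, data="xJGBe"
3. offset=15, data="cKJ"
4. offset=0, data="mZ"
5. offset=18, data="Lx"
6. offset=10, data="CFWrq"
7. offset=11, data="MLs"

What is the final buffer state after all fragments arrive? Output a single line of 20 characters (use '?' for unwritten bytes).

Answer: mZRXOxJGBeCMLsqcKJLx

Derivation:
Fragment 1: offset=2 data="RXO" -> buffer=??RXO???????????????
Fragment 2: offset=5 data="xJGBe" -> buffer=??RXOxJGBe??????????
Fragment 3: offset=15 data="cKJ" -> buffer=??RXOxJGBe?????cKJ??
Fragment 4: offset=0 data="mZ" -> buffer=mZRXOxJGBe?????cKJ??
Fragment 5: offset=18 data="Lx" -> buffer=mZRXOxJGBe?????cKJLx
Fragment 6: offset=10 data="CFWrq" -> buffer=mZRXOxJGBeCFWrqcKJLx
Fragment 7: offset=11 data="MLs" -> buffer=mZRXOxJGBeCMLsqcKJLx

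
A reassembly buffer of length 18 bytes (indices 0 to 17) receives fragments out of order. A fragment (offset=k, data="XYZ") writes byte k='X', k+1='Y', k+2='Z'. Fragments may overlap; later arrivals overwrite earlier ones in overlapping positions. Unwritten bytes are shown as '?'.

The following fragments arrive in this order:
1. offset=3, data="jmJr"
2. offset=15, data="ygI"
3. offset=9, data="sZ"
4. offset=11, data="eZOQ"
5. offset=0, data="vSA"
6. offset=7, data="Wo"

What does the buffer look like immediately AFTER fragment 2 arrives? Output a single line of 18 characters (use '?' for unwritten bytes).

Fragment 1: offset=3 data="jmJr" -> buffer=???jmJr???????????
Fragment 2: offset=15 data="ygI" -> buffer=???jmJr????????ygI

Answer: ???jmJr????????ygI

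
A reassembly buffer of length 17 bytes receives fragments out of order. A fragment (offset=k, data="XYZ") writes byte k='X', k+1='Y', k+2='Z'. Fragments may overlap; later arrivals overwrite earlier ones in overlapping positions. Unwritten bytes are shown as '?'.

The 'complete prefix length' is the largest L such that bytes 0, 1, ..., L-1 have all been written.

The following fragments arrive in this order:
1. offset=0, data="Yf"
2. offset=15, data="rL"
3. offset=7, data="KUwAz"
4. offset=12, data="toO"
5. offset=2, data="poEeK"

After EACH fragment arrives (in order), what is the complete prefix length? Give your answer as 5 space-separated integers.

Fragment 1: offset=0 data="Yf" -> buffer=Yf??????????????? -> prefix_len=2
Fragment 2: offset=15 data="rL" -> buffer=Yf?????????????rL -> prefix_len=2
Fragment 3: offset=7 data="KUwAz" -> buffer=Yf?????KUwAz???rL -> prefix_len=2
Fragment 4: offset=12 data="toO" -> buffer=Yf?????KUwAztoOrL -> prefix_len=2
Fragment 5: offset=2 data="poEeK" -> buffer=YfpoEeKKUwAztoOrL -> prefix_len=17

Answer: 2 2 2 2 17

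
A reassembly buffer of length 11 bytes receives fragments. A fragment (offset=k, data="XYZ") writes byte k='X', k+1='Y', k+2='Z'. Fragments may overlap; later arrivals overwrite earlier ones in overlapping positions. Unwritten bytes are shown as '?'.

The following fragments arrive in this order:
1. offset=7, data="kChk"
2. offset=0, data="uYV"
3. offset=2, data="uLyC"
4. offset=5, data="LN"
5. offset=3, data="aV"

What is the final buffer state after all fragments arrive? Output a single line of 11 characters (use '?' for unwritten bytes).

Answer: uYuaVLNkChk

Derivation:
Fragment 1: offset=7 data="kChk" -> buffer=???????kChk
Fragment 2: offset=0 data="uYV" -> buffer=uYV????kChk
Fragment 3: offset=2 data="uLyC" -> buffer=uYuLyC?kChk
Fragment 4: offset=5 data="LN" -> buffer=uYuLyLNkChk
Fragment 5: offset=3 data="aV" -> buffer=uYuaVLNkChk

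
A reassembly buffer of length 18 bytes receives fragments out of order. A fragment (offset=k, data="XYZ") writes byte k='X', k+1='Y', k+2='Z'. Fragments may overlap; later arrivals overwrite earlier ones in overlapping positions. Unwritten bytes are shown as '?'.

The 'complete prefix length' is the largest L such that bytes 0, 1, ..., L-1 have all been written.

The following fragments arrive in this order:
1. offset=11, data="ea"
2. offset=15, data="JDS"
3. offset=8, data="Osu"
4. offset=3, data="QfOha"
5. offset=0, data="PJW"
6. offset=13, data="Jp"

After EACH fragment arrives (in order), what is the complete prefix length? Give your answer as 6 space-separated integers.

Fragment 1: offset=11 data="ea" -> buffer=???????????ea????? -> prefix_len=0
Fragment 2: offset=15 data="JDS" -> buffer=???????????ea??JDS -> prefix_len=0
Fragment 3: offset=8 data="Osu" -> buffer=????????Osuea??JDS -> prefix_len=0
Fragment 4: offset=3 data="QfOha" -> buffer=???QfOhaOsuea??JDS -> prefix_len=0
Fragment 5: offset=0 data="PJW" -> buffer=PJWQfOhaOsuea??JDS -> prefix_len=13
Fragment 6: offset=13 data="Jp" -> buffer=PJWQfOhaOsueaJpJDS -> prefix_len=18

Answer: 0 0 0 0 13 18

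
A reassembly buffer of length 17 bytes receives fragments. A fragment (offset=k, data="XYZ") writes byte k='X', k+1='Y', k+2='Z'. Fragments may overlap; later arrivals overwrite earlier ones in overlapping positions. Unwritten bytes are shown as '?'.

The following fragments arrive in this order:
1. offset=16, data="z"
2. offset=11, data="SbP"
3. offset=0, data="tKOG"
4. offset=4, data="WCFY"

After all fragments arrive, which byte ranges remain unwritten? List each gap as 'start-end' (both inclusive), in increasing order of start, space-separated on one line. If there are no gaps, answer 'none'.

Answer: 8-10 14-15

Derivation:
Fragment 1: offset=16 len=1
Fragment 2: offset=11 len=3
Fragment 3: offset=0 len=4
Fragment 4: offset=4 len=4
Gaps: 8-10 14-15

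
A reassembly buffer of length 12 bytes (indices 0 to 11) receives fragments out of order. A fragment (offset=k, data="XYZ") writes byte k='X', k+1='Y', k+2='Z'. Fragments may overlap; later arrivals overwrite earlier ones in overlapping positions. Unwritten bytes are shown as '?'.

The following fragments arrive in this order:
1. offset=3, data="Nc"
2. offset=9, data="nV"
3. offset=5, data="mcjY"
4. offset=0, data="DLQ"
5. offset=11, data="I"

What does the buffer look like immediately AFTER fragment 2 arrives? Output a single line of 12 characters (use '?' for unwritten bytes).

Answer: ???Nc????nV?

Derivation:
Fragment 1: offset=3 data="Nc" -> buffer=???Nc???????
Fragment 2: offset=9 data="nV" -> buffer=???Nc????nV?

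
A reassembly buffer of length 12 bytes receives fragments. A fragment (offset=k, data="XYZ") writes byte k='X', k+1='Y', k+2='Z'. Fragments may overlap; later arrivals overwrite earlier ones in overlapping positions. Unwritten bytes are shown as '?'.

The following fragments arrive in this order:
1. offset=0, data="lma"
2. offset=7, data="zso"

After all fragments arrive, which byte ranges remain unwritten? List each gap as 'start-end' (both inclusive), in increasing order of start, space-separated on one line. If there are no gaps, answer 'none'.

Fragment 1: offset=0 len=3
Fragment 2: offset=7 len=3
Gaps: 3-6 10-11

Answer: 3-6 10-11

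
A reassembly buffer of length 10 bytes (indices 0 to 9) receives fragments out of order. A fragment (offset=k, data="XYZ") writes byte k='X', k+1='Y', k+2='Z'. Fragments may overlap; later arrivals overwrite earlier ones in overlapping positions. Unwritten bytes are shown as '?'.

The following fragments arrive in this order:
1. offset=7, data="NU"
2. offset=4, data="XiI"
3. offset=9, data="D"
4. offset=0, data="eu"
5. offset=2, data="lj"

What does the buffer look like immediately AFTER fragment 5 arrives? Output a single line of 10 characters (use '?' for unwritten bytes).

Answer: euljXiINUD

Derivation:
Fragment 1: offset=7 data="NU" -> buffer=???????NU?
Fragment 2: offset=4 data="XiI" -> buffer=????XiINU?
Fragment 3: offset=9 data="D" -> buffer=????XiINUD
Fragment 4: offset=0 data="eu" -> buffer=eu??XiINUD
Fragment 5: offset=2 data="lj" -> buffer=euljXiINUD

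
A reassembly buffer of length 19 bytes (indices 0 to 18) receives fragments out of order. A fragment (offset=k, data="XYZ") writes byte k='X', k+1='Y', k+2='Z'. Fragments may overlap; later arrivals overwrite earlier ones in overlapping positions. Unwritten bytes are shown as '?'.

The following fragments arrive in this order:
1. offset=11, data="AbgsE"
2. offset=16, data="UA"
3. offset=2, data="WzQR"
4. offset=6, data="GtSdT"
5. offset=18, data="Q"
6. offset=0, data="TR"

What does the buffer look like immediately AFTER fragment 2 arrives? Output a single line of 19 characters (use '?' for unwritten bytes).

Fragment 1: offset=11 data="AbgsE" -> buffer=???????????AbgsE???
Fragment 2: offset=16 data="UA" -> buffer=???????????AbgsEUA?

Answer: ???????????AbgsEUA?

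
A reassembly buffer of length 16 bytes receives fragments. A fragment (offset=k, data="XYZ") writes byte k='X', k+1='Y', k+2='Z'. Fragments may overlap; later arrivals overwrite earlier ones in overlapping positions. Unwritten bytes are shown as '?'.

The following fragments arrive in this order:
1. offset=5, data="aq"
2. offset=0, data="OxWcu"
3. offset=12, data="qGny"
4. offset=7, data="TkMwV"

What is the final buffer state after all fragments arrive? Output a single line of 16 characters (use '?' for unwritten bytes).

Answer: OxWcuaqTkMwVqGny

Derivation:
Fragment 1: offset=5 data="aq" -> buffer=?????aq?????????
Fragment 2: offset=0 data="OxWcu" -> buffer=OxWcuaq?????????
Fragment 3: offset=12 data="qGny" -> buffer=OxWcuaq?????qGny
Fragment 4: offset=7 data="TkMwV" -> buffer=OxWcuaqTkMwVqGny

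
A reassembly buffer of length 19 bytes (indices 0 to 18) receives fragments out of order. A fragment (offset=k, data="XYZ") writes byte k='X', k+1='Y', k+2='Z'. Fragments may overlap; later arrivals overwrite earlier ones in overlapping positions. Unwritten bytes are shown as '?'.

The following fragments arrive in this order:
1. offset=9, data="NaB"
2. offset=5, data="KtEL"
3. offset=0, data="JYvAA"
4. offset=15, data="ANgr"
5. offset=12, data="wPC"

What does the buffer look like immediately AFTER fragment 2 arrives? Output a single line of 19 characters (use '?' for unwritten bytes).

Fragment 1: offset=9 data="NaB" -> buffer=?????????NaB???????
Fragment 2: offset=5 data="KtEL" -> buffer=?????KtELNaB???????

Answer: ?????KtELNaB???????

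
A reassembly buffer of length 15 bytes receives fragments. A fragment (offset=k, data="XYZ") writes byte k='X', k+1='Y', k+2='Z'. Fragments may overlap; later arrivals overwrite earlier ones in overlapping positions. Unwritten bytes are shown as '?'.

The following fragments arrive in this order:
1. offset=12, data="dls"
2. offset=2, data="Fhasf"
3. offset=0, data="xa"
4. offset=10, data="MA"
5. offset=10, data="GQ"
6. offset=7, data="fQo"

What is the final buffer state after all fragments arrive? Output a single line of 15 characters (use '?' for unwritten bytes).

Answer: xaFhasffQoGQdls

Derivation:
Fragment 1: offset=12 data="dls" -> buffer=????????????dls
Fragment 2: offset=2 data="Fhasf" -> buffer=??Fhasf?????dls
Fragment 3: offset=0 data="xa" -> buffer=xaFhasf?????dls
Fragment 4: offset=10 data="MA" -> buffer=xaFhasf???MAdls
Fragment 5: offset=10 data="GQ" -> buffer=xaFhasf???GQdls
Fragment 6: offset=7 data="fQo" -> buffer=xaFhasffQoGQdls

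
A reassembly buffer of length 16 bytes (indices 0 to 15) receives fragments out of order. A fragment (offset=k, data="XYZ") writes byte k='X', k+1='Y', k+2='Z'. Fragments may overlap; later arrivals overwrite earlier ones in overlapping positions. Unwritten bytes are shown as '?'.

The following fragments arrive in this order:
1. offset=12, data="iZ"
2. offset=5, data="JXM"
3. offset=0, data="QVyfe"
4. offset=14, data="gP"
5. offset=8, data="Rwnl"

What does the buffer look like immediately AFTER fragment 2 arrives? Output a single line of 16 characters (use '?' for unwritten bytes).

Answer: ?????JXM????iZ??

Derivation:
Fragment 1: offset=12 data="iZ" -> buffer=????????????iZ??
Fragment 2: offset=5 data="JXM" -> buffer=?????JXM????iZ??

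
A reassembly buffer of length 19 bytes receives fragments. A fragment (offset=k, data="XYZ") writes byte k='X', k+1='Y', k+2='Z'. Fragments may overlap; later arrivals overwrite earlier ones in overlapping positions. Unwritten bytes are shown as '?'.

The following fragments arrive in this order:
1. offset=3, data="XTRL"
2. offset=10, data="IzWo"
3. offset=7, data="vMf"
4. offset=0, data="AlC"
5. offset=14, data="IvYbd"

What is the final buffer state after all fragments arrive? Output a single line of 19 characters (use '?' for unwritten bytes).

Answer: AlCXTRLvMfIzWoIvYbd

Derivation:
Fragment 1: offset=3 data="XTRL" -> buffer=???XTRL????????????
Fragment 2: offset=10 data="IzWo" -> buffer=???XTRL???IzWo?????
Fragment 3: offset=7 data="vMf" -> buffer=???XTRLvMfIzWo?????
Fragment 4: offset=0 data="AlC" -> buffer=AlCXTRLvMfIzWo?????
Fragment 5: offset=14 data="IvYbd" -> buffer=AlCXTRLvMfIzWoIvYbd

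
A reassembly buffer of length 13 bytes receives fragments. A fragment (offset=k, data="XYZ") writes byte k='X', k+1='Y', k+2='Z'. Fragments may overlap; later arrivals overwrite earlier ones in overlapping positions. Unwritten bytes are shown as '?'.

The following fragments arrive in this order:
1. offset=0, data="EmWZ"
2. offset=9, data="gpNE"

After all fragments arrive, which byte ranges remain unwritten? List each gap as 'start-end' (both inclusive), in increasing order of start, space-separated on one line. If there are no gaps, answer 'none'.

Answer: 4-8

Derivation:
Fragment 1: offset=0 len=4
Fragment 2: offset=9 len=4
Gaps: 4-8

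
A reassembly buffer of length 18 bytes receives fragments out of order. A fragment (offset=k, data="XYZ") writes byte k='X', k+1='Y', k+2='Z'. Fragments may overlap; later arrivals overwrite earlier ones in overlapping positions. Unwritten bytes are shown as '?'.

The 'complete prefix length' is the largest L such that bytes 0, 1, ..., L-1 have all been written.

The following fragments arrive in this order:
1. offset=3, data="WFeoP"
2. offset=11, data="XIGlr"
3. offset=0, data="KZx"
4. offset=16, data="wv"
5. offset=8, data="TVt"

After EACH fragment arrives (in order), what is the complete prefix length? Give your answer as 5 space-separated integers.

Fragment 1: offset=3 data="WFeoP" -> buffer=???WFeoP?????????? -> prefix_len=0
Fragment 2: offset=11 data="XIGlr" -> buffer=???WFeoP???XIGlr?? -> prefix_len=0
Fragment 3: offset=0 data="KZx" -> buffer=KZxWFeoP???XIGlr?? -> prefix_len=8
Fragment 4: offset=16 data="wv" -> buffer=KZxWFeoP???XIGlrwv -> prefix_len=8
Fragment 5: offset=8 data="TVt" -> buffer=KZxWFeoPTVtXIGlrwv -> prefix_len=18

Answer: 0 0 8 8 18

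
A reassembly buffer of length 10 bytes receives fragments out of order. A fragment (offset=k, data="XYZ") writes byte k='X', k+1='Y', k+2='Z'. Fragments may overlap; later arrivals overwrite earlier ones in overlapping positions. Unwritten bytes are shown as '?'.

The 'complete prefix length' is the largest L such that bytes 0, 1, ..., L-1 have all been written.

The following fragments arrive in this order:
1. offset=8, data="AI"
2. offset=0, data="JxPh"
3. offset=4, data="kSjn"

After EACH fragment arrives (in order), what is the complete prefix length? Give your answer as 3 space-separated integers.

Fragment 1: offset=8 data="AI" -> buffer=????????AI -> prefix_len=0
Fragment 2: offset=0 data="JxPh" -> buffer=JxPh????AI -> prefix_len=4
Fragment 3: offset=4 data="kSjn" -> buffer=JxPhkSjnAI -> prefix_len=10

Answer: 0 4 10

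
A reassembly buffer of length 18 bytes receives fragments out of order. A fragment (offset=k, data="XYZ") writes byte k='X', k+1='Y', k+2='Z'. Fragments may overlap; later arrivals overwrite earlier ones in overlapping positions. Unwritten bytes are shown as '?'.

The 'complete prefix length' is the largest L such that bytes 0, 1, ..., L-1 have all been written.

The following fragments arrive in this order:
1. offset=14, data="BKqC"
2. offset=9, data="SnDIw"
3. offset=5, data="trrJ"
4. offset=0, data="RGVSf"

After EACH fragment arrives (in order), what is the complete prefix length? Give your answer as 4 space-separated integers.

Answer: 0 0 0 18

Derivation:
Fragment 1: offset=14 data="BKqC" -> buffer=??????????????BKqC -> prefix_len=0
Fragment 2: offset=9 data="SnDIw" -> buffer=?????????SnDIwBKqC -> prefix_len=0
Fragment 3: offset=5 data="trrJ" -> buffer=?????trrJSnDIwBKqC -> prefix_len=0
Fragment 4: offset=0 data="RGVSf" -> buffer=RGVSftrrJSnDIwBKqC -> prefix_len=18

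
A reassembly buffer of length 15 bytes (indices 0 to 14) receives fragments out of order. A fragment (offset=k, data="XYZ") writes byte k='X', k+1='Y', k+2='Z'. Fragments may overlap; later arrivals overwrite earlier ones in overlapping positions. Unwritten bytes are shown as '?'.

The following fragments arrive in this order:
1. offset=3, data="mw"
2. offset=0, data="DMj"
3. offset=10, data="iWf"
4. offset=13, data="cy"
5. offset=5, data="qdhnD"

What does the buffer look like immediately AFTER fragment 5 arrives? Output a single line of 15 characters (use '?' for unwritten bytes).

Fragment 1: offset=3 data="mw" -> buffer=???mw??????????
Fragment 2: offset=0 data="DMj" -> buffer=DMjmw??????????
Fragment 3: offset=10 data="iWf" -> buffer=DMjmw?????iWf??
Fragment 4: offset=13 data="cy" -> buffer=DMjmw?????iWfcy
Fragment 5: offset=5 data="qdhnD" -> buffer=DMjmwqdhnDiWfcy

Answer: DMjmwqdhnDiWfcy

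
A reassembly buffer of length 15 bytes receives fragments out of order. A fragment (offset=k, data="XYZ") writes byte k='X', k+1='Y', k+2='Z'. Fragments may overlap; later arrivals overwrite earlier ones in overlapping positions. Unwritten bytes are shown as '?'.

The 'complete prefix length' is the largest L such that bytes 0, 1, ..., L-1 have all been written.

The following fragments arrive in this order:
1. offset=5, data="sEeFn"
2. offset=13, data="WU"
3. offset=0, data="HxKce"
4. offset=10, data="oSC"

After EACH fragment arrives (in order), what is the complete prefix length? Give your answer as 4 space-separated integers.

Fragment 1: offset=5 data="sEeFn" -> buffer=?????sEeFn????? -> prefix_len=0
Fragment 2: offset=13 data="WU" -> buffer=?????sEeFn???WU -> prefix_len=0
Fragment 3: offset=0 data="HxKce" -> buffer=HxKcesEeFn???WU -> prefix_len=10
Fragment 4: offset=10 data="oSC" -> buffer=HxKcesEeFnoSCWU -> prefix_len=15

Answer: 0 0 10 15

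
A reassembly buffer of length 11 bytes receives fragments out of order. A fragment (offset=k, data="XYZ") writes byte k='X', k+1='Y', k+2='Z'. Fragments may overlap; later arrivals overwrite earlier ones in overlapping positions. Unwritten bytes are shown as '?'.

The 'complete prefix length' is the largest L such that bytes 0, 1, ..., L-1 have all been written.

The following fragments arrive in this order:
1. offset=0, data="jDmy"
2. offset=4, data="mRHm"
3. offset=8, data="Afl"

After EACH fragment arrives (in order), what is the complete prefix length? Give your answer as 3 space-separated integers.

Answer: 4 8 11

Derivation:
Fragment 1: offset=0 data="jDmy" -> buffer=jDmy??????? -> prefix_len=4
Fragment 2: offset=4 data="mRHm" -> buffer=jDmymRHm??? -> prefix_len=8
Fragment 3: offset=8 data="Afl" -> buffer=jDmymRHmAfl -> prefix_len=11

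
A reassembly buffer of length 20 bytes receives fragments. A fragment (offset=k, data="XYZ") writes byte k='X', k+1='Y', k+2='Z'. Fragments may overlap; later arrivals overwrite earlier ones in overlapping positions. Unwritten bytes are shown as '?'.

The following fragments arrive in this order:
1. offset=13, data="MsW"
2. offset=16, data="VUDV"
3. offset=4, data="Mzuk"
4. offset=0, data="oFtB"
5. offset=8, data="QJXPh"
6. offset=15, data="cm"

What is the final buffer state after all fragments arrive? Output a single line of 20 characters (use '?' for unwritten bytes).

Answer: oFtBMzukQJXPhMscmUDV

Derivation:
Fragment 1: offset=13 data="MsW" -> buffer=?????????????MsW????
Fragment 2: offset=16 data="VUDV" -> buffer=?????????????MsWVUDV
Fragment 3: offset=4 data="Mzuk" -> buffer=????Mzuk?????MsWVUDV
Fragment 4: offset=0 data="oFtB" -> buffer=oFtBMzuk?????MsWVUDV
Fragment 5: offset=8 data="QJXPh" -> buffer=oFtBMzukQJXPhMsWVUDV
Fragment 6: offset=15 data="cm" -> buffer=oFtBMzukQJXPhMscmUDV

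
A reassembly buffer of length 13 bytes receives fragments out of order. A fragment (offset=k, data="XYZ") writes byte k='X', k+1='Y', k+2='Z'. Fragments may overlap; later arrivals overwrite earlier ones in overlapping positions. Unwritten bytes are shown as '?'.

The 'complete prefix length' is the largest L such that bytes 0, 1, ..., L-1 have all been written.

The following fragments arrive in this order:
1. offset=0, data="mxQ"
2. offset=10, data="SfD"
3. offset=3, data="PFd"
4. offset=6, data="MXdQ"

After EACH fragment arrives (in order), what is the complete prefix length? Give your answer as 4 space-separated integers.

Fragment 1: offset=0 data="mxQ" -> buffer=mxQ?????????? -> prefix_len=3
Fragment 2: offset=10 data="SfD" -> buffer=mxQ???????SfD -> prefix_len=3
Fragment 3: offset=3 data="PFd" -> buffer=mxQPFd????SfD -> prefix_len=6
Fragment 4: offset=6 data="MXdQ" -> buffer=mxQPFdMXdQSfD -> prefix_len=13

Answer: 3 3 6 13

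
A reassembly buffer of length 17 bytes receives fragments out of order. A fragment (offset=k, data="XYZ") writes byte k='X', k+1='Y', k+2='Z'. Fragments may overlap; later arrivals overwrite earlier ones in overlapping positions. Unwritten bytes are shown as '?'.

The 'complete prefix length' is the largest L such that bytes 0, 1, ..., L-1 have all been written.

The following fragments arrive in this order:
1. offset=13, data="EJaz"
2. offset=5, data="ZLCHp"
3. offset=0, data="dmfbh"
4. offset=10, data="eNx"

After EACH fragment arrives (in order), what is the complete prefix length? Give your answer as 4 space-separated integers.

Fragment 1: offset=13 data="EJaz" -> buffer=?????????????EJaz -> prefix_len=0
Fragment 2: offset=5 data="ZLCHp" -> buffer=?????ZLCHp???EJaz -> prefix_len=0
Fragment 3: offset=0 data="dmfbh" -> buffer=dmfbhZLCHp???EJaz -> prefix_len=10
Fragment 4: offset=10 data="eNx" -> buffer=dmfbhZLCHpeNxEJaz -> prefix_len=17

Answer: 0 0 10 17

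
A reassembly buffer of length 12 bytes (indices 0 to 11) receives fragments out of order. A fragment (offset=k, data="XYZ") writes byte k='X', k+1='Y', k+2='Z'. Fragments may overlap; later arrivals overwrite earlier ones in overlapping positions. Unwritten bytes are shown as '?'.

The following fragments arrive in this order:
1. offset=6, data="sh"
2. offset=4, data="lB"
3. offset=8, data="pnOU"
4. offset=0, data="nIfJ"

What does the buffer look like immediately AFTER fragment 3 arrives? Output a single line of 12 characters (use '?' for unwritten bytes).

Answer: ????lBshpnOU

Derivation:
Fragment 1: offset=6 data="sh" -> buffer=??????sh????
Fragment 2: offset=4 data="lB" -> buffer=????lBsh????
Fragment 3: offset=8 data="pnOU" -> buffer=????lBshpnOU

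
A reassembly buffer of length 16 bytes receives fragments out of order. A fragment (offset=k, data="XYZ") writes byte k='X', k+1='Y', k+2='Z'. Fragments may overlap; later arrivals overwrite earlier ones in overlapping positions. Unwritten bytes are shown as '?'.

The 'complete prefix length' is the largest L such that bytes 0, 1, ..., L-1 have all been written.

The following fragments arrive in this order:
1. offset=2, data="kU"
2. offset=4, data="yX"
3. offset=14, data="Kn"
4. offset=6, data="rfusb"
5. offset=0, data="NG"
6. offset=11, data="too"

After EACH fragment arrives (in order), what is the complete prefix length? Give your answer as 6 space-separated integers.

Fragment 1: offset=2 data="kU" -> buffer=??kU???????????? -> prefix_len=0
Fragment 2: offset=4 data="yX" -> buffer=??kUyX?????????? -> prefix_len=0
Fragment 3: offset=14 data="Kn" -> buffer=??kUyX????????Kn -> prefix_len=0
Fragment 4: offset=6 data="rfusb" -> buffer=??kUyXrfusb???Kn -> prefix_len=0
Fragment 5: offset=0 data="NG" -> buffer=NGkUyXrfusb???Kn -> prefix_len=11
Fragment 6: offset=11 data="too" -> buffer=NGkUyXrfusbtooKn -> prefix_len=16

Answer: 0 0 0 0 11 16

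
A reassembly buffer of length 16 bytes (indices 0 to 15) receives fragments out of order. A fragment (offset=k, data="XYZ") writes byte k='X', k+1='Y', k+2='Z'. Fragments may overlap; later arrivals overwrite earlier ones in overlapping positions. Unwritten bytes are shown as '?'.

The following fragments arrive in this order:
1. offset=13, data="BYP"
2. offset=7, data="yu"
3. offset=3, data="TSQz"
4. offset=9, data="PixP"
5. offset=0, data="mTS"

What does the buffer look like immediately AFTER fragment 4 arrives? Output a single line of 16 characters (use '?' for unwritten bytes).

Fragment 1: offset=13 data="BYP" -> buffer=?????????????BYP
Fragment 2: offset=7 data="yu" -> buffer=???????yu????BYP
Fragment 3: offset=3 data="TSQz" -> buffer=???TSQzyu????BYP
Fragment 4: offset=9 data="PixP" -> buffer=???TSQzyuPixPBYP

Answer: ???TSQzyuPixPBYP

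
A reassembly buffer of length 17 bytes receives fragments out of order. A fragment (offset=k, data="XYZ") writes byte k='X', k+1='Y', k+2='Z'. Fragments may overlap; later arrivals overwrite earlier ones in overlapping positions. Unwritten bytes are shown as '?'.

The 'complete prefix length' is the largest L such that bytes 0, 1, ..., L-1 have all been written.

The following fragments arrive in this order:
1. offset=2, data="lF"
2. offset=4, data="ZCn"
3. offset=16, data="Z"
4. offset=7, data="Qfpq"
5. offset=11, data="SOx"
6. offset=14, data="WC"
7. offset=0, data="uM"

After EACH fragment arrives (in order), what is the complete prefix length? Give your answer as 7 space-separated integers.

Answer: 0 0 0 0 0 0 17

Derivation:
Fragment 1: offset=2 data="lF" -> buffer=??lF????????????? -> prefix_len=0
Fragment 2: offset=4 data="ZCn" -> buffer=??lFZCn?????????? -> prefix_len=0
Fragment 3: offset=16 data="Z" -> buffer=??lFZCn?????????Z -> prefix_len=0
Fragment 4: offset=7 data="Qfpq" -> buffer=??lFZCnQfpq?????Z -> prefix_len=0
Fragment 5: offset=11 data="SOx" -> buffer=??lFZCnQfpqSOx??Z -> prefix_len=0
Fragment 6: offset=14 data="WC" -> buffer=??lFZCnQfpqSOxWCZ -> prefix_len=0
Fragment 7: offset=0 data="uM" -> buffer=uMlFZCnQfpqSOxWCZ -> prefix_len=17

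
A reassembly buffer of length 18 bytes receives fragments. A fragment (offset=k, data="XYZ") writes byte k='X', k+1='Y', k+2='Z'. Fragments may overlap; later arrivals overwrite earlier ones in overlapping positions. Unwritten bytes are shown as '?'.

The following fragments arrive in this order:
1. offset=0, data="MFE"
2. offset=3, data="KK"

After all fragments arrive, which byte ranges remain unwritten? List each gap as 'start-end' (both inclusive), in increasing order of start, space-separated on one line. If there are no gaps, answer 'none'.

Fragment 1: offset=0 len=3
Fragment 2: offset=3 len=2
Gaps: 5-17

Answer: 5-17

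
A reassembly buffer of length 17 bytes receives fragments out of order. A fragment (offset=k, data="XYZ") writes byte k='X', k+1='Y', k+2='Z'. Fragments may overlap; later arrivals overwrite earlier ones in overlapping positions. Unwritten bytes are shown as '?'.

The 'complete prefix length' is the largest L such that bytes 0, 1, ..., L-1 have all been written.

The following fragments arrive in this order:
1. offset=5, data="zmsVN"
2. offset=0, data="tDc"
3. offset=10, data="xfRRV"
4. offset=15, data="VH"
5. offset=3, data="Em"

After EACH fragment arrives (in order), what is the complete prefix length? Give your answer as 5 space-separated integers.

Fragment 1: offset=5 data="zmsVN" -> buffer=?????zmsVN??????? -> prefix_len=0
Fragment 2: offset=0 data="tDc" -> buffer=tDc??zmsVN??????? -> prefix_len=3
Fragment 3: offset=10 data="xfRRV" -> buffer=tDc??zmsVNxfRRV?? -> prefix_len=3
Fragment 4: offset=15 data="VH" -> buffer=tDc??zmsVNxfRRVVH -> prefix_len=3
Fragment 5: offset=3 data="Em" -> buffer=tDcEmzmsVNxfRRVVH -> prefix_len=17

Answer: 0 3 3 3 17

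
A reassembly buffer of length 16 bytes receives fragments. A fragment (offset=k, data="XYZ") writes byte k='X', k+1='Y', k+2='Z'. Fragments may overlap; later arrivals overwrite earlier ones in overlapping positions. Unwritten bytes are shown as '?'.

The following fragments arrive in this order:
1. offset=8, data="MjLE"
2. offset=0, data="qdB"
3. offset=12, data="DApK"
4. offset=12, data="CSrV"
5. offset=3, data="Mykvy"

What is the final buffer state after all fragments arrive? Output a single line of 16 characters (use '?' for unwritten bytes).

Fragment 1: offset=8 data="MjLE" -> buffer=????????MjLE????
Fragment 2: offset=0 data="qdB" -> buffer=qdB?????MjLE????
Fragment 3: offset=12 data="DApK" -> buffer=qdB?????MjLEDApK
Fragment 4: offset=12 data="CSrV" -> buffer=qdB?????MjLECSrV
Fragment 5: offset=3 data="Mykvy" -> buffer=qdBMykvyMjLECSrV

Answer: qdBMykvyMjLECSrV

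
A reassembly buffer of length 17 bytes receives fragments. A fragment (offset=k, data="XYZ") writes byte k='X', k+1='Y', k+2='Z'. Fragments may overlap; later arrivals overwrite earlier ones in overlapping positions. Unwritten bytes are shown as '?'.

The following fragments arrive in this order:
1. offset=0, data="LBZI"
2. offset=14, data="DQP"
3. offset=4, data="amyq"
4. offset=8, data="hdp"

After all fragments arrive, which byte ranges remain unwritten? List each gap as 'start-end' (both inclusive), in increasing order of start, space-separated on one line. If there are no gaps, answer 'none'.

Fragment 1: offset=0 len=4
Fragment 2: offset=14 len=3
Fragment 3: offset=4 len=4
Fragment 4: offset=8 len=3
Gaps: 11-13

Answer: 11-13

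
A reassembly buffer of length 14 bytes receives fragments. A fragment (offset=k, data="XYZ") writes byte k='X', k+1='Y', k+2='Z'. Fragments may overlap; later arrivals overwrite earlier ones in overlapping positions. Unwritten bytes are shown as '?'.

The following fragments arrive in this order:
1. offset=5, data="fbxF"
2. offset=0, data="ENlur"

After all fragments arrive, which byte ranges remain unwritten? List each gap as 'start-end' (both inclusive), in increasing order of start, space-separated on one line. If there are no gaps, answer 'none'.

Answer: 9-13

Derivation:
Fragment 1: offset=5 len=4
Fragment 2: offset=0 len=5
Gaps: 9-13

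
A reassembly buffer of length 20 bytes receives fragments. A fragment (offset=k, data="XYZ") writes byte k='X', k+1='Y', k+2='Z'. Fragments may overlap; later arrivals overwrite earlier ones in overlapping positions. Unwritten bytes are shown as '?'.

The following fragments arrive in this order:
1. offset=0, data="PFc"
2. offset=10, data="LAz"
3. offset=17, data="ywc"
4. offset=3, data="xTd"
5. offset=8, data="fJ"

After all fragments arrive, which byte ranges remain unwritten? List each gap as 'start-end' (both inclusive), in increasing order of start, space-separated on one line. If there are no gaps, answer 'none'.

Fragment 1: offset=0 len=3
Fragment 2: offset=10 len=3
Fragment 3: offset=17 len=3
Fragment 4: offset=3 len=3
Fragment 5: offset=8 len=2
Gaps: 6-7 13-16

Answer: 6-7 13-16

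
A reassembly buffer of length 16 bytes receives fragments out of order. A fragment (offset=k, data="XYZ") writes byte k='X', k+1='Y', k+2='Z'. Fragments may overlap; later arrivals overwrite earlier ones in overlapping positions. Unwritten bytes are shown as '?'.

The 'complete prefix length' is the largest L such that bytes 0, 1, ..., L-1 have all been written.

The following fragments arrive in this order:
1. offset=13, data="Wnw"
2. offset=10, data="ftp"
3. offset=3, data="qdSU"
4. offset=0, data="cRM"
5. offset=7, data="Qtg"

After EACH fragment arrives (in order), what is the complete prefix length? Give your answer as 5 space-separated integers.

Fragment 1: offset=13 data="Wnw" -> buffer=?????????????Wnw -> prefix_len=0
Fragment 2: offset=10 data="ftp" -> buffer=??????????ftpWnw -> prefix_len=0
Fragment 3: offset=3 data="qdSU" -> buffer=???qdSU???ftpWnw -> prefix_len=0
Fragment 4: offset=0 data="cRM" -> buffer=cRMqdSU???ftpWnw -> prefix_len=7
Fragment 5: offset=7 data="Qtg" -> buffer=cRMqdSUQtgftpWnw -> prefix_len=16

Answer: 0 0 0 7 16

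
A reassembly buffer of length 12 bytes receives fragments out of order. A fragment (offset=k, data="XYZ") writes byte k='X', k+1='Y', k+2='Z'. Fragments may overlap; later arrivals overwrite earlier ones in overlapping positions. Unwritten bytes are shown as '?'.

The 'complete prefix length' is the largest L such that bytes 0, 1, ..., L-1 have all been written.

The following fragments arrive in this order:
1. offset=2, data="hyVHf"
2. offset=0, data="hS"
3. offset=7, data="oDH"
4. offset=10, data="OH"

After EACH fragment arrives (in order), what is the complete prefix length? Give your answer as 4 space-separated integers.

Fragment 1: offset=2 data="hyVHf" -> buffer=??hyVHf????? -> prefix_len=0
Fragment 2: offset=0 data="hS" -> buffer=hShyVHf????? -> prefix_len=7
Fragment 3: offset=7 data="oDH" -> buffer=hShyVHfoDH?? -> prefix_len=10
Fragment 4: offset=10 data="OH" -> buffer=hShyVHfoDHOH -> prefix_len=12

Answer: 0 7 10 12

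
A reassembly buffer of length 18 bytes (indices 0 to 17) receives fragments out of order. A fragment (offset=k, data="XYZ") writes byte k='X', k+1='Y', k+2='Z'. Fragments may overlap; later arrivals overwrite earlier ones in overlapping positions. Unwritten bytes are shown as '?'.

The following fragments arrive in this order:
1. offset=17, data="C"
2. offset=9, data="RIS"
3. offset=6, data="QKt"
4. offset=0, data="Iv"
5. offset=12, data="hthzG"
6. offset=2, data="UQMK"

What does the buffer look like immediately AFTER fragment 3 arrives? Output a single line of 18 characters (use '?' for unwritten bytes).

Fragment 1: offset=17 data="C" -> buffer=?????????????????C
Fragment 2: offset=9 data="RIS" -> buffer=?????????RIS?????C
Fragment 3: offset=6 data="QKt" -> buffer=??????QKtRIS?????C

Answer: ??????QKtRIS?????C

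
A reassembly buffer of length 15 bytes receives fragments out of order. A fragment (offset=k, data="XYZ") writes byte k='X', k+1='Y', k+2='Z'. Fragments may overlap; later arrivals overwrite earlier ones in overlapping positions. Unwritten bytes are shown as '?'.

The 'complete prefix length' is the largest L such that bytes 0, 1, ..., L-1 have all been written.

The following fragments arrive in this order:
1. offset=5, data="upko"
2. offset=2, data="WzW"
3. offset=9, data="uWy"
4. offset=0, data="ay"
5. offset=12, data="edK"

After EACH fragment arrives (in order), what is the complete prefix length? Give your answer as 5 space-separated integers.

Answer: 0 0 0 12 15

Derivation:
Fragment 1: offset=5 data="upko" -> buffer=?????upko?????? -> prefix_len=0
Fragment 2: offset=2 data="WzW" -> buffer=??WzWupko?????? -> prefix_len=0
Fragment 3: offset=9 data="uWy" -> buffer=??WzWupkouWy??? -> prefix_len=0
Fragment 4: offset=0 data="ay" -> buffer=ayWzWupkouWy??? -> prefix_len=12
Fragment 5: offset=12 data="edK" -> buffer=ayWzWupkouWyedK -> prefix_len=15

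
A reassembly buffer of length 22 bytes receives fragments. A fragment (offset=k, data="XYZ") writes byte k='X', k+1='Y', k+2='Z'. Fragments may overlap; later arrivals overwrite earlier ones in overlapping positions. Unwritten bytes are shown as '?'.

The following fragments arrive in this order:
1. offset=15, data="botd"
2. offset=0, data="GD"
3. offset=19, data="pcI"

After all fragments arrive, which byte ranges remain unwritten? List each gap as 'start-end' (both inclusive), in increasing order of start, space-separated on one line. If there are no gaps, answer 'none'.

Answer: 2-14

Derivation:
Fragment 1: offset=15 len=4
Fragment 2: offset=0 len=2
Fragment 3: offset=19 len=3
Gaps: 2-14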